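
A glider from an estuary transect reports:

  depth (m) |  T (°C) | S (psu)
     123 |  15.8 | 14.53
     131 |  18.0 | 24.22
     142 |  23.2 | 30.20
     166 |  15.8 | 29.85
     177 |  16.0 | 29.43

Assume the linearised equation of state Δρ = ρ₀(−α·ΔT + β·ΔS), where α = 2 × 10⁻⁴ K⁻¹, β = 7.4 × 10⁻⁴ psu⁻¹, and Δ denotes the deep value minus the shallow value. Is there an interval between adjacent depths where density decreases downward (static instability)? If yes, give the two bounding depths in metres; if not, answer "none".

166–177 m

Evaluate Δρ/ρ₀ = −αΔT + βΔS across each adjacent pair:
  123–131 m: −αΔT+βΔS = −(2 × 10⁻⁴)(+2.2)+(7.4 × 10⁻⁴)(+9.69) = 6.7 × 10⁻³ → stable
  131–142 m: −αΔT+βΔS = −(2 × 10⁻⁴)(+5.2)+(7.4 × 10⁻⁴)(+5.98) = 3.4 × 10⁻³ → stable
  142–166 m: −αΔT+βΔS = −(2 × 10⁻⁴)(-7.4)+(7.4 × 10⁻⁴)(-0.35) = 1.2 × 10⁻³ → stable
  166–177 m: −αΔT+βΔS = −(2 × 10⁻⁴)(+0.2)+(7.4 × 10⁻⁴)(-0.42) = -3.5 × 10⁻⁴ → UNSTABLE
The 166–177 m interval has Δρ < 0: lighter water underlies denser water.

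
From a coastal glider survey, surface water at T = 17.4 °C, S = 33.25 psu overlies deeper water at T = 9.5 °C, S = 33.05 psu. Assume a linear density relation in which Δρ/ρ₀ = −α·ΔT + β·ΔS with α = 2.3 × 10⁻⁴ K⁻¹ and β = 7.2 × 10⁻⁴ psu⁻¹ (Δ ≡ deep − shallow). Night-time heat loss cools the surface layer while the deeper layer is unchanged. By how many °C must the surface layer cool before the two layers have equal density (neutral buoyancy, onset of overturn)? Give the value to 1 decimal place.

Neutral buoyancy requires Δρ = 0, i.e. −α(T_deep − T_surf′) + β(S_deep − S_surf) = 0.
T_surf′ = T_deep − (β/α)·ΔS = 9.5 − (7.2 × 10⁻⁴/2.3 × 10⁻⁴)·(-0.20) = 10.126 °C.
Cooling required: 17.4 − (10.126) = 7.274 °C.

7.3 °C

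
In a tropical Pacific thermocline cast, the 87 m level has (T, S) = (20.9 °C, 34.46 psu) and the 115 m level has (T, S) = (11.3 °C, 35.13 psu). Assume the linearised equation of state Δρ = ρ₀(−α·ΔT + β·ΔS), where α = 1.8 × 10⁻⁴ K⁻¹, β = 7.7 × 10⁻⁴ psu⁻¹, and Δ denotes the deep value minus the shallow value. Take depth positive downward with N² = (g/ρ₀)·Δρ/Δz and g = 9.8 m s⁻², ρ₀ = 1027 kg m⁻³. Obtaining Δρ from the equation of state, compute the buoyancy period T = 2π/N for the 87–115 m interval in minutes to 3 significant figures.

3.74 min

ΔT = -9.6 K, ΔS = +0.67 psu (deep − shallow).
Δρ/ρ₀ = −αΔT + βΔS = 1.728 × 10⁻³ + 5.159 × 10⁻⁴ = 2.2439 × 10⁻³, so Δρ ≈ 2.304 kg m⁻³.
N² = (g/ρ₀)·Δρ/Δz = g·(Δρ/ρ₀)/Δz = 9.8 × 2.2439 × 10⁻³ / 28 = 7.8536 × 10⁻⁴ s⁻².
N = √(7.8536 × 10⁻⁴) = 0.028024 rad s⁻¹ → T = 2π/N = 224.21 s = 3.7368 min ≈ 3.74 min.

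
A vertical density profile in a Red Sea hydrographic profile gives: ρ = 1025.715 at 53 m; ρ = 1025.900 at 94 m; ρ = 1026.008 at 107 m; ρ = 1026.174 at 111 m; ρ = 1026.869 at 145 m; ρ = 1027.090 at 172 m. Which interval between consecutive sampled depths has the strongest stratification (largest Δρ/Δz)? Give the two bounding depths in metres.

Compute the density gradient over each adjacent pair:
  53–94 m: Δρ/Δz = 0.185/41 = 4.5 × 10⁻³ kg m⁻⁴
  94–107 m: Δρ/Δz = 0.108/13 = 8.3 × 10⁻³ kg m⁻⁴
  107–111 m: Δρ/Δz = 0.166/4 = 0.042 kg m⁻⁴
  111–145 m: Δρ/Δz = 0.695/34 = 0.020 kg m⁻⁴
  145–172 m: Δρ/Δz = 0.221/27 = 8.2 × 10⁻³ kg m⁻⁴
The largest gradient is in the 107–111 m interval — the pycnocline.

107–111 m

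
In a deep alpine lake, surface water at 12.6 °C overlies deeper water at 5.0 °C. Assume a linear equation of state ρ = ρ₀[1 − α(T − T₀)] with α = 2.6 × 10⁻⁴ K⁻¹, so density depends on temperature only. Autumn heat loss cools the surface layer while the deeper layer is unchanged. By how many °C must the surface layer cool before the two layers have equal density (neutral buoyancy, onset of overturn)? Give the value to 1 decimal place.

With temperature the only control, equal density requires T_surf′ = T_deep.
T_surf′ = 5.0 °C.
Cooling required: 12.6 − 5.0 = 7.6 °C.

7.6 °C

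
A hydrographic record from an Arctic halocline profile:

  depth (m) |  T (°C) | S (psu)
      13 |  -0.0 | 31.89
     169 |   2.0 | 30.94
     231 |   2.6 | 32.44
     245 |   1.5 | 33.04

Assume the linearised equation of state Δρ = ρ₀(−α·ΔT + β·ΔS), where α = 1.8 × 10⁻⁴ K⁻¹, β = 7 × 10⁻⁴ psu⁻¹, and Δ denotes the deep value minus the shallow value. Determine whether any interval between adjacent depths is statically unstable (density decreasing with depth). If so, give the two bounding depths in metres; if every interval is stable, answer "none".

Evaluate Δρ/ρ₀ = −αΔT + βΔS across each adjacent pair:
  13–169 m: −αΔT+βΔS = −(1.8 × 10⁻⁴)(+2.0)+(7 × 10⁻⁴)(-0.95) = -1.0 × 10⁻³ → UNSTABLE
  169–231 m: −αΔT+βΔS = −(1.8 × 10⁻⁴)(+0.6)+(7 × 10⁻⁴)(+1.50) = 9.4 × 10⁻⁴ → stable
  231–245 m: −αΔT+βΔS = −(1.8 × 10⁻⁴)(-1.1)+(7 × 10⁻⁴)(+0.60) = 6.2 × 10⁻⁴ → stable
The 13–169 m interval has Δρ < 0: lighter water underlies denser water.

13–169 m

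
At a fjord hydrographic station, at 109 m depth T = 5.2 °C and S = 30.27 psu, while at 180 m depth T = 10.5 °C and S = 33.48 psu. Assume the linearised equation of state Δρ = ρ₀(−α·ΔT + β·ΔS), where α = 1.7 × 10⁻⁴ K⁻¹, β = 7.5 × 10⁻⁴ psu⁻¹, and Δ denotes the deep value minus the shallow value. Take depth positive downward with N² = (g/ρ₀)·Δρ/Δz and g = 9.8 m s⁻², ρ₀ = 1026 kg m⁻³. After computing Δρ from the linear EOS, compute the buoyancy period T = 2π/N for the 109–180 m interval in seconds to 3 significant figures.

ΔT = +5.3 K, ΔS = +3.21 psu (deep − shallow).
Δρ/ρ₀ = −αΔT + βΔS = -9.01 × 10⁻⁴ + 2.4075 × 10⁻³ = 1.5065 × 10⁻³, so Δρ ≈ 1.546 kg m⁻³.
N² = (g/ρ₀)·Δρ/Δz = g·(Δρ/ρ₀)/Δz = 9.8 × 1.5065 × 10⁻³ / 71 = 2.0794 × 10⁻⁴ s⁻².
N = √(2.0794 × 10⁻⁴) = 0.014420 rad s⁻¹ → T = 2π/N = 435.73 s ≈ 436 s.

436 s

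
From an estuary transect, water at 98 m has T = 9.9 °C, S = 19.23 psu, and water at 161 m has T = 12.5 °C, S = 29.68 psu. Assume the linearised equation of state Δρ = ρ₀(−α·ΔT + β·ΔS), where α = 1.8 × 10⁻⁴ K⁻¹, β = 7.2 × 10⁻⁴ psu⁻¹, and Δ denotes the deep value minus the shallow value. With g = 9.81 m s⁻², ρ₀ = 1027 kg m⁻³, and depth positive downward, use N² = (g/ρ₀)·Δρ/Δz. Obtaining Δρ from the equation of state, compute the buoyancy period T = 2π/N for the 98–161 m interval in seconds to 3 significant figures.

ΔT = +2.6 K, ΔS = +10.45 psu (deep − shallow).
Δρ/ρ₀ = −αΔT + βΔS = -4.68 × 10⁻⁴ + 7.524 × 10⁻³ = 7.056 × 10⁻³, so Δρ ≈ 7.247 kg m⁻³.
N² = (g/ρ₀)·Δρ/Δz = g·(Δρ/ρ₀)/Δz = 9.81 × 7.056 × 10⁻³ / 63 = 1.0987 × 10⁻³ s⁻².
N = √(1.0987 × 10⁻³) = 0.033147 rad s⁻¹ → T = 2π/N = 189.56 s ≈ 190 s.

190 s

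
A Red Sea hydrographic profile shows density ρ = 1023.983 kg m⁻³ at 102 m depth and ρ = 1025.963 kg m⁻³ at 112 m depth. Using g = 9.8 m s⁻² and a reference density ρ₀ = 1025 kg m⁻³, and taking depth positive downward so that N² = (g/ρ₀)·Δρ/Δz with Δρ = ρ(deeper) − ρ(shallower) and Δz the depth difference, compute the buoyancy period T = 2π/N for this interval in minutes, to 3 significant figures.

2.41 min

Δρ = 1025.963 − 1023.983 = 1.980 kg m⁻³ over Δz = 112 − 102 = 10 m.
N² = (9.8/1025) × (1.980/10) = 1.8931 × 10⁻³ s⁻².
N = √(1.8931 × 10⁻³) = 0.043510 rad s⁻¹, so T = 2π/N = 144.41 s = 2.4068 min ≈ 2.41 min.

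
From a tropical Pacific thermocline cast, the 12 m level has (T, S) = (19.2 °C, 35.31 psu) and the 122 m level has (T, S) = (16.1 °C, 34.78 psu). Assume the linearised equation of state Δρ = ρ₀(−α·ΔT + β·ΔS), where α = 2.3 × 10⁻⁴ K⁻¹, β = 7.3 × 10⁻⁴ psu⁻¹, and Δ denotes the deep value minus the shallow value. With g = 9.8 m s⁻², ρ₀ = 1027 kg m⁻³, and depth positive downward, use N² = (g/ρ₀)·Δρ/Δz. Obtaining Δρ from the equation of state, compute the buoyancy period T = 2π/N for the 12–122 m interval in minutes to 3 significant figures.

ΔT = -3.1 K, ΔS = -0.53 psu (deep − shallow).
Δρ/ρ₀ = −αΔT + βΔS = 7.13 × 10⁻⁴ − 3.869 × 10⁻⁴ = 3.261 × 10⁻⁴, so Δρ ≈ 0.3349 kg m⁻³.
N² = (g/ρ₀)·Δρ/Δz = g·(Δρ/ρ₀)/Δz = 9.8 × 3.261 × 10⁻⁴ / 110 = 2.9053 × 10⁻⁵ s⁻².
N = √(2.9053 × 10⁻⁵) = 5.3901 × 10⁻³ rad s⁻¹ → T = 2π/N = 1.1657 × 10³ s = 19.428 min ≈ 19.4 min.

19.4 min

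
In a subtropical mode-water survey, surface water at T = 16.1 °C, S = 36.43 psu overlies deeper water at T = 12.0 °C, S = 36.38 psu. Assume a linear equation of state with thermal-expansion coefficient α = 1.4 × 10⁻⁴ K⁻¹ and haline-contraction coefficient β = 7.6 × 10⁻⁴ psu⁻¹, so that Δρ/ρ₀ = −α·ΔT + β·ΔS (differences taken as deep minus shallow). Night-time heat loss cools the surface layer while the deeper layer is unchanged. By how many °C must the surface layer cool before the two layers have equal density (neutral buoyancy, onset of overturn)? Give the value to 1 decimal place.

Neutral buoyancy requires Δρ = 0, i.e. −α(T_deep − T_surf′) + β(S_deep − S_surf) = 0.
T_surf′ = T_deep − (β/α)·ΔS = 12.0 − (7.6 × 10⁻⁴/1.4 × 10⁻⁴)·(-0.05) = 12.271 °C.
Cooling required: 16.1 − (12.271) = 3.829 °C.

3.8 °C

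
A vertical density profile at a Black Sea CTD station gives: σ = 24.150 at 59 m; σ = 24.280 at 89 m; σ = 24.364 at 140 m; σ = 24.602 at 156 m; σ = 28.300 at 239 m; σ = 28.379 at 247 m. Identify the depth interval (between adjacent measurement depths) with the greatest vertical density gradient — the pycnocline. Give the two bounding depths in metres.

Compute the density gradient over each adjacent pair:
  59–89 m: Δρ/Δz = 0.130/30 = 4.3 × 10⁻³ kg m⁻⁴
  89–140 m: Δρ/Δz = 0.084/51 = 1.6 × 10⁻³ kg m⁻⁴
  140–156 m: Δρ/Δz = 0.238/16 = 0.015 kg m⁻⁴
  156–239 m: Δρ/Δz = 3.698/83 = 0.045 kg m⁻⁴
  239–247 m: Δρ/Δz = 0.079/8 = 9.9 × 10⁻³ kg m⁻⁴
The largest gradient is in the 156–239 m interval — the pycnocline.

156–239 m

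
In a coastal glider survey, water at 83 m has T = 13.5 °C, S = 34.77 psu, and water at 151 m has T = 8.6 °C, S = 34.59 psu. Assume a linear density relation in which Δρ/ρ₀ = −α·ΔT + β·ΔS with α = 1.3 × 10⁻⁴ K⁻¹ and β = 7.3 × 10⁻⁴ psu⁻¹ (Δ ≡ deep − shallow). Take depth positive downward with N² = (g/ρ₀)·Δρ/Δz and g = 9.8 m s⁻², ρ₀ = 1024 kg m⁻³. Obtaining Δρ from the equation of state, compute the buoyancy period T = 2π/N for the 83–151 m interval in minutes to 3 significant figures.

12.3 min

ΔT = -4.9 K, ΔS = -0.18 psu (deep − shallow).
Δρ/ρ₀ = −αΔT + βΔS = 6.37 × 10⁻⁴ − 1.314 × 10⁻⁴ = 5.056 × 10⁻⁴, so Δρ ≈ 0.5177 kg m⁻³.
N² = (g/ρ₀)·Δρ/Δz = g·(Δρ/ρ₀)/Δz = 9.8 × 5.056 × 10⁻⁴ / 68 = 7.2866 × 10⁻⁵ s⁻².
N = √(7.2866 × 10⁻⁵) = 8.5362 × 10⁻³ rad s⁻¹ → T = 2π/N = 736.06 s = 12.268 min ≈ 12.3 min.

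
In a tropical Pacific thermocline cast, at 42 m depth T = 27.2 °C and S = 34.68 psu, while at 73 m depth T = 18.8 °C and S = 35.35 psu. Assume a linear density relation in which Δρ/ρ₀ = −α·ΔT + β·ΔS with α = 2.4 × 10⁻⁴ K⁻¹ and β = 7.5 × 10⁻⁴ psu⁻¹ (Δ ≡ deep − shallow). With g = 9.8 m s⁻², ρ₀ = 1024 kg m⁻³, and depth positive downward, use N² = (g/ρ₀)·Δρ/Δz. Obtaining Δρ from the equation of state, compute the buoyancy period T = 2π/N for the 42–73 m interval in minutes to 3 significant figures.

ΔT = -8.4 K, ΔS = +0.67 psu (deep − shallow).
Δρ/ρ₀ = −αΔT + βΔS = 2.016 × 10⁻³ + 5.025 × 10⁻⁴ = 2.5185 × 10⁻³, so Δρ ≈ 2.579 kg m⁻³.
N² = (g/ρ₀)·Δρ/Δz = g·(Δρ/ρ₀)/Δz = 9.8 × 2.5185 × 10⁻³ / 31 = 7.9617 × 10⁻⁴ s⁻².
N = √(7.9617 × 10⁻⁴) = 0.028216 rad s⁻¹ → T = 2π/N = 222.68 s = 3.7113 min ≈ 3.71 min.

3.71 min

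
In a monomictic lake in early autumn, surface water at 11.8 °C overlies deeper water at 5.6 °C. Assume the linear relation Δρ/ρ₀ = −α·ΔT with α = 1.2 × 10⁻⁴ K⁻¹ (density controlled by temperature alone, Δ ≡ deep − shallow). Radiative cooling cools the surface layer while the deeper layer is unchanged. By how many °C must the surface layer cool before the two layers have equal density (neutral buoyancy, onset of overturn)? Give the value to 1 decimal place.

With temperature the only control, equal density requires T_surf′ = T_deep.
T_surf′ = 5.6 °C.
Cooling required: 11.8 − 5.6 = 6.2 °C.

6.2 °C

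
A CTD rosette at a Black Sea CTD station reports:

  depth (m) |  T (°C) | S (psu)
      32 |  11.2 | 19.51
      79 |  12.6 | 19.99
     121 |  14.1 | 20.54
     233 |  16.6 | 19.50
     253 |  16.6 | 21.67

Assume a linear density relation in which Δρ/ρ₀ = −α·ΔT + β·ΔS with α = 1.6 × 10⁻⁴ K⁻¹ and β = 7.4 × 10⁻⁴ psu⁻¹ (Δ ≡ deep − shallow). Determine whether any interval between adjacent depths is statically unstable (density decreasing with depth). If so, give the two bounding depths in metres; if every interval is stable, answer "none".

Evaluate Δρ/ρ₀ = −αΔT + βΔS across each adjacent pair:
  32–79 m: −αΔT+βΔS = −(1.6 × 10⁻⁴)(+1.4)+(7.4 × 10⁻⁴)(+0.48) = 1.3 × 10⁻⁴ → stable
  79–121 m: −αΔT+βΔS = −(1.6 × 10⁻⁴)(+1.5)+(7.4 × 10⁻⁴)(+0.55) = 1.7 × 10⁻⁴ → stable
  121–233 m: −αΔT+βΔS = −(1.6 × 10⁻⁴)(+2.5)+(7.4 × 10⁻⁴)(-1.04) = -1.2 × 10⁻³ → UNSTABLE
  233–253 m: −αΔT+βΔS = −(1.6 × 10⁻⁴)(+0.0)+(7.4 × 10⁻⁴)(+2.17) = 1.6 × 10⁻³ → stable
The 121–233 m interval has Δρ < 0: lighter water underlies denser water.

121–233 m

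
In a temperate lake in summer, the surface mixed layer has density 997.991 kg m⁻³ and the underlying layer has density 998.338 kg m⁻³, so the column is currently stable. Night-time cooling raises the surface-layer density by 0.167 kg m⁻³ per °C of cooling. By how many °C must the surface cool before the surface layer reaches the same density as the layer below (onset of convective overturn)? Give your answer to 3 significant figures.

2.08 °C

Density deficit of the surface layer: 998.338 − 997.991 = 0.347 kg m⁻³.
Required change = 0.347 / 0.167 = 2.08 °C.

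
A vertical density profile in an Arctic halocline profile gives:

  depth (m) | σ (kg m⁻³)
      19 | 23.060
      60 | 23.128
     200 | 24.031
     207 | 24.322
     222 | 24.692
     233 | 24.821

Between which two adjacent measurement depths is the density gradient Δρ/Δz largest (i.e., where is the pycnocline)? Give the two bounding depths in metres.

Compute the density gradient over each adjacent pair:
  19–60 m: Δρ/Δz = 0.068/41 = 1.7 × 10⁻³ kg m⁻⁴
  60–200 m: Δρ/Δz = 0.903/140 = 6.5 × 10⁻³ kg m⁻⁴
  200–207 m: Δρ/Δz = 0.291/7 = 0.042 kg m⁻⁴
  207–222 m: Δρ/Δz = 0.370/15 = 0.025 kg m⁻⁴
  222–233 m: Δρ/Δz = 0.129/11 = 0.012 kg m⁻⁴
The largest gradient is in the 200–207 m interval — the pycnocline.

200–207 m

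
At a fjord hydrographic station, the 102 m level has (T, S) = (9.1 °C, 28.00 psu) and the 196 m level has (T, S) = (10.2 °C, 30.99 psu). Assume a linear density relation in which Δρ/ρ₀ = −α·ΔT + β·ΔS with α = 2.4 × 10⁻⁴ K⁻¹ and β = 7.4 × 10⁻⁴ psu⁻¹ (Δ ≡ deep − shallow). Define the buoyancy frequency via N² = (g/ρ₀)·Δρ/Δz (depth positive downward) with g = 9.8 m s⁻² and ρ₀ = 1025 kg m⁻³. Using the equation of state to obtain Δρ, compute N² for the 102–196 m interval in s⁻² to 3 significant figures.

2.03 × 10⁻⁴ s⁻²

ΔT = +1.1 K, ΔS = +2.99 psu (deep − shallow).
Δρ/ρ₀ = −αΔT + βΔS = -2.64 × 10⁻⁴ + 2.2126 × 10⁻³ = 1.9486 × 10⁻³, so Δρ ≈ 1.997 kg m⁻³.
N² = (g/ρ₀)·Δρ/Δz = g·(Δρ/ρ₀)/Δz = 9.8 × 1.9486 × 10⁻³ / 94 = 2.0315 × 10⁻⁴ s⁻² ≈ 2.03 × 10⁻⁴ s⁻².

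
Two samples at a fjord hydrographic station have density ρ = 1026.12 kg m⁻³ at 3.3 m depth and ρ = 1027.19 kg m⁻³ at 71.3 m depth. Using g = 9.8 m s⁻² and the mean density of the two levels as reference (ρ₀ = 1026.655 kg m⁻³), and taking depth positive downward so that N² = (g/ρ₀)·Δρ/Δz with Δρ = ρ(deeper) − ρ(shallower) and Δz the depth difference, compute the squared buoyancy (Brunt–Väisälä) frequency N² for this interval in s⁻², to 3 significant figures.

1.50 × 10⁻⁴ s⁻²

Δρ = 1027.19 − 1026.12 = 1.07 kg m⁻³ over Δz = 71.3 − 3.3 = 68 m.
N² = (9.8/1026.655) × (1.07/68) = 1.5020 × 10⁻⁴ s⁻² ≈ 1.50 × 10⁻⁴ s⁻².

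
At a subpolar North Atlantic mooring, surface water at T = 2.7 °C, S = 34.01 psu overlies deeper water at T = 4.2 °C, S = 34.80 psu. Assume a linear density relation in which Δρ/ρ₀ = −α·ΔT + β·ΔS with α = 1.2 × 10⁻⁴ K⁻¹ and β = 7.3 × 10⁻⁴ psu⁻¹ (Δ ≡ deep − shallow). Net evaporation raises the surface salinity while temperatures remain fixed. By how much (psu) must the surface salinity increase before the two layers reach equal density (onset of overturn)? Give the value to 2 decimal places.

Neutral buoyancy requires −α(T_deep − T_surf) + β(S_deep − S_surf′) = 0.
S_surf′ = S_deep − (α/β)·ΔT = 34.80 − (1.2 × 10⁻⁴/7.3 × 10⁻⁴)·(+1.5) = 34.5534 psu.
Increase required: 34.5534 − 34.01 = 0.5434 psu.

0.54 psu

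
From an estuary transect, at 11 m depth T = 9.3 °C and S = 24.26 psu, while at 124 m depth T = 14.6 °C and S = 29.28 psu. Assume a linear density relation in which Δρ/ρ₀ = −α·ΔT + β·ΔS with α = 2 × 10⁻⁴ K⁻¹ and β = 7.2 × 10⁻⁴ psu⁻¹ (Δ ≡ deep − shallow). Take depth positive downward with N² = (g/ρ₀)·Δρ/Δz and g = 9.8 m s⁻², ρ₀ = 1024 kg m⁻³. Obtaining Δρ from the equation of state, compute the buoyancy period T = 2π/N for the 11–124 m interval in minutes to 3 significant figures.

7.04 min

ΔT = +5.3 K, ΔS = +5.02 psu (deep − shallow).
Δρ/ρ₀ = −αΔT + βΔS = -1.06 × 10⁻³ + 3.6144 × 10⁻³ = 2.5544 × 10⁻³, so Δρ ≈ 2.616 kg m⁻³.
N² = (g/ρ₀)·Δρ/Δz = g·(Δρ/ρ₀)/Δz = 9.8 × 2.5544 × 10⁻³ / 113 = 2.2153 × 10⁻⁴ s⁻².
N = √(2.2153 × 10⁻⁴) = 0.014884 rad s⁻¹ → T = 2π/N = 422.14 s = 7.0357 min ≈ 7.04 min.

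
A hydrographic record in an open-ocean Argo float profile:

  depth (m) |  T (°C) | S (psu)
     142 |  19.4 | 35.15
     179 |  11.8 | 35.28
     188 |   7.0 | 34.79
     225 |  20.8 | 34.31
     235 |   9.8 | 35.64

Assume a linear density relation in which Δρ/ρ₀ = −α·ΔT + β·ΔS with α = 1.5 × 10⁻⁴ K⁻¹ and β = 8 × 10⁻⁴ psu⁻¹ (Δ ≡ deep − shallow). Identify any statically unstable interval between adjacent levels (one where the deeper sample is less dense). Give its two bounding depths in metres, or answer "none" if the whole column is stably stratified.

188–225 m

Evaluate Δρ/ρ₀ = −αΔT + βΔS across each adjacent pair:
  142–179 m: −αΔT+βΔS = −(1.5 × 10⁻⁴)(-7.6)+(8 × 10⁻⁴)(+0.13) = 1.2 × 10⁻³ → stable
  179–188 m: −αΔT+βΔS = −(1.5 × 10⁻⁴)(-4.8)+(8 × 10⁻⁴)(-0.49) = 3.3 × 10⁻⁴ → stable
  188–225 m: −αΔT+βΔS = −(1.5 × 10⁻⁴)(+13.8)+(8 × 10⁻⁴)(-0.48) = -2.5 × 10⁻³ → UNSTABLE
  225–235 m: −αΔT+βΔS = −(1.5 × 10⁻⁴)(-11.0)+(8 × 10⁻⁴)(+1.33) = 2.7 × 10⁻³ → stable
The 188–225 m interval has Δρ < 0: lighter water underlies denser water.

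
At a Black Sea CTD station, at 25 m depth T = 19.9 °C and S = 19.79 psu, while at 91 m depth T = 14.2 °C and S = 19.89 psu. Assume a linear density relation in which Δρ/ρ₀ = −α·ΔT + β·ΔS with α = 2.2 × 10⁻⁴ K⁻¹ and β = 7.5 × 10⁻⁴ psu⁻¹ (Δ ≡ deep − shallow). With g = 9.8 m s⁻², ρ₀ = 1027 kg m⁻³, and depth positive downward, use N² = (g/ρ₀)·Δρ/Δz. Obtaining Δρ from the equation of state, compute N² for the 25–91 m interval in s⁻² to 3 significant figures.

1.97 × 10⁻⁴ s⁻²

ΔT = -5.7 K, ΔS = +0.10 psu (deep − shallow).
Δρ/ρ₀ = −αΔT + βΔS = 1.254 × 10⁻³ + 7.50 × 10⁻⁵ = 1.329 × 10⁻³, so Δρ ≈ 1.365 kg m⁻³.
N² = (g/ρ₀)·Δρ/Δz = g·(Δρ/ρ₀)/Δz = 9.8 × 1.329 × 10⁻³ / 66 = 1.9734 × 10⁻⁴ s⁻² ≈ 1.97 × 10⁻⁴ s⁻².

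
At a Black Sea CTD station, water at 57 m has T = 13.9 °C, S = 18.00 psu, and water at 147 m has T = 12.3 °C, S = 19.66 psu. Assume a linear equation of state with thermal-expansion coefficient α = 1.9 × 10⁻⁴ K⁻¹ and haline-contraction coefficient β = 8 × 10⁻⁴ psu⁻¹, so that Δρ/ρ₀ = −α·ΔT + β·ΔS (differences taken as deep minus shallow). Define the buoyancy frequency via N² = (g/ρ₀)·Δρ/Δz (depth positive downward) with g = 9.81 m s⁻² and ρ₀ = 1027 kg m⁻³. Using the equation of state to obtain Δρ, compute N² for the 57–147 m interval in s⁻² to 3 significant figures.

1.78 × 10⁻⁴ s⁻²

ΔT = -1.6 K, ΔS = +1.66 psu (deep − shallow).
Δρ/ρ₀ = −αΔT + βΔS = 3.04 × 10⁻⁴ + 1.328 × 10⁻³ = 1.632 × 10⁻³, so Δρ ≈ 1.676 kg m⁻³.
N² = (g/ρ₀)·Δρ/Δz = g·(Δρ/ρ₀)/Δz = 9.81 × 1.632 × 10⁻³ / 90 = 1.7789 × 10⁻⁴ s⁻² ≈ 1.78 × 10⁻⁴ s⁻².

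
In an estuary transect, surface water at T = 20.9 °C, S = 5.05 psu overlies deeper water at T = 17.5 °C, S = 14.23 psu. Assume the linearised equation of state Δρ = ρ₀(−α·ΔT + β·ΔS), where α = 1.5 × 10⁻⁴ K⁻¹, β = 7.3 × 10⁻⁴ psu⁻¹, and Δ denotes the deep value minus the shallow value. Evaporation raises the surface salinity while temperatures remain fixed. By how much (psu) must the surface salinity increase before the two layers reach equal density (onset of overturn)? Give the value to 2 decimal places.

9.88 psu

Neutral buoyancy requires −α(T_deep − T_surf) + β(S_deep − S_surf′) = 0.
S_surf′ = S_deep − (α/β)·ΔT = 14.23 − (1.5 × 10⁻⁴/7.3 × 10⁻⁴)·(-3.4) = 14.9286 psu.
Increase required: 14.9286 − 5.05 = 9.8786 psu.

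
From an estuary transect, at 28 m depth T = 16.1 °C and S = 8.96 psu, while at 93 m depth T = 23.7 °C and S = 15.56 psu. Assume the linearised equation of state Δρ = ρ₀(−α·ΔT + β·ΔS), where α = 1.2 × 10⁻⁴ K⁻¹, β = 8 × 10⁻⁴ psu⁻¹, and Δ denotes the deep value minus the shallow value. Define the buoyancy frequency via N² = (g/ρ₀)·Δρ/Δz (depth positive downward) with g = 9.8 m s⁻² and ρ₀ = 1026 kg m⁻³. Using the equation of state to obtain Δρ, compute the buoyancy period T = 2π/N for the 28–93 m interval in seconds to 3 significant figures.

ΔT = +7.6 K, ΔS = +6.60 psu (deep − shallow).
Δρ/ρ₀ = −αΔT + βΔS = -9.12 × 10⁻⁴ + 5.28 × 10⁻³ = 4.368 × 10⁻³, so Δρ ≈ 4.482 kg m⁻³.
N² = (g/ρ₀)·Δρ/Δz = g·(Δρ/ρ₀)/Δz = 9.8 × 4.368 × 10⁻³ / 65 = 6.5856 × 10⁻⁴ s⁻².
N = √(6.5856 × 10⁻⁴) = 0.025662 rad s⁻¹ → T = 2π/N = 244.84 s ≈ 245 s.

245 s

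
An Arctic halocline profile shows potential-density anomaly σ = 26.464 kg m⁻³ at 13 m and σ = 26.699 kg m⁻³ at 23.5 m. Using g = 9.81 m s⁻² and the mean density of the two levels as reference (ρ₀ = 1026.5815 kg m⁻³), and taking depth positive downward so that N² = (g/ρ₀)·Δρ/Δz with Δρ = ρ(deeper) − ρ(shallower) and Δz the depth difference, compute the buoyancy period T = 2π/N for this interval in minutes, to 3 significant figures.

Δρ = 1026.699 − 1026.464 = 0.235 kg m⁻³ over Δz = 23.5 − 13 = 10.5 m.
N² = (9.81/1026.5815) × (0.235/10.5) = 2.1387 × 10⁻⁴ s⁻².
N = √(2.1387 × 10⁻⁴) = 0.014624 rad s⁻¹, so T = 2π/N = 429.65 s = 7.1608 min ≈ 7.16 min.

7.16 min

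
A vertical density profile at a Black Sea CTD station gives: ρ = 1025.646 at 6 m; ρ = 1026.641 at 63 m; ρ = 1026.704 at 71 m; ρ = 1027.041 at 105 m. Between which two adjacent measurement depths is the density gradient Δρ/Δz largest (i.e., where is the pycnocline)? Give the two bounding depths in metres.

Compute the density gradient over each adjacent pair:
  6–63 m: Δρ/Δz = 0.995/57 = 0.017 kg m⁻⁴
  63–71 m: Δρ/Δz = 0.063/8 = 7.9 × 10⁻³ kg m⁻⁴
  71–105 m: Δρ/Δz = 0.337/34 = 9.9 × 10⁻³ kg m⁻⁴
The largest gradient is in the 6–63 m interval — the pycnocline.

6–63 m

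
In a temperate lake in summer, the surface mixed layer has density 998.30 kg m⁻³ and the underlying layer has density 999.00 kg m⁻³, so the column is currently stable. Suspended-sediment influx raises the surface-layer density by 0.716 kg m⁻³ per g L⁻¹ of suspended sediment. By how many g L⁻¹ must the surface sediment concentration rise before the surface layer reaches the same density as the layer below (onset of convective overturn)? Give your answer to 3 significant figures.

0.978 g L⁻¹

Density deficit of the surface layer: 999.00 − 998.30 = 0.7 kg m⁻³.
Required change = 0.7 / 0.716 = 0.978 g L⁻¹.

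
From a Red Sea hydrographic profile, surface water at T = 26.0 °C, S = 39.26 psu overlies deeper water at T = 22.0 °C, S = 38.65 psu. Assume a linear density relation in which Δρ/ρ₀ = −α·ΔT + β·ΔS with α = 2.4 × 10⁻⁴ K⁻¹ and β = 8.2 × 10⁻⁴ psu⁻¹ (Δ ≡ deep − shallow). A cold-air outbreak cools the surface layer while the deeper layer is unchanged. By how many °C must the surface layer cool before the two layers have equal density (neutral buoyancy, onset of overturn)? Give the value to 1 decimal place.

Neutral buoyancy requires Δρ = 0, i.e. −α(T_deep − T_surf′) + β(S_deep − S_surf) = 0.
T_surf′ = T_deep − (β/α)·ΔS = 22.0 − (8.2 × 10⁻⁴/2.4 × 10⁻⁴)·(-0.61) = 24.084 °C.
Cooling required: 26.0 − (24.084) = 1.916 °C.

1.9 °C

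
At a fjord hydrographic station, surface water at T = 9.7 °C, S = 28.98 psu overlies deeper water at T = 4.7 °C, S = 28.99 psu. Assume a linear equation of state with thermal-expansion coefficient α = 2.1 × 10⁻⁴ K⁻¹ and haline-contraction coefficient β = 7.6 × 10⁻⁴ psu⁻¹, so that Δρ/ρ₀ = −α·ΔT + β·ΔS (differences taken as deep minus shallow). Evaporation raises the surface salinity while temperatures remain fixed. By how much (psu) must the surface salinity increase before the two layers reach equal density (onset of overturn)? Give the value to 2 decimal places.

1.39 psu

Neutral buoyancy requires −α(T_deep − T_surf) + β(S_deep − S_surf′) = 0.
S_surf′ = S_deep − (α/β)·ΔT = 28.99 − (2.1 × 10⁻⁴/7.6 × 10⁻⁴)·(-5.0) = 30.3716 psu.
Increase required: 30.3716 − 28.98 = 1.3916 psu.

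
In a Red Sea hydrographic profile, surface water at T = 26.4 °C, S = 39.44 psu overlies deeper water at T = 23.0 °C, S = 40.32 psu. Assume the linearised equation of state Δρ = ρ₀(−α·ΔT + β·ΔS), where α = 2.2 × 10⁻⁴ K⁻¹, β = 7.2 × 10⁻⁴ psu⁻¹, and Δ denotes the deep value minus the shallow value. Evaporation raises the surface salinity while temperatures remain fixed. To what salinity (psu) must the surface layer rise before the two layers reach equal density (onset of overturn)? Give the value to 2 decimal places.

41.36 psu

Neutral buoyancy requires −α(T_deep − T_surf) + β(S_deep − S_surf′) = 0.
S_surf′ = S_deep − (α/β)·ΔT = 40.32 − (2.2 × 10⁻⁴/7.2 × 10⁻⁴)·(-3.4) = 41.3589 psu.
Increase required: 41.3589 − 39.44 = 1.9189 psu.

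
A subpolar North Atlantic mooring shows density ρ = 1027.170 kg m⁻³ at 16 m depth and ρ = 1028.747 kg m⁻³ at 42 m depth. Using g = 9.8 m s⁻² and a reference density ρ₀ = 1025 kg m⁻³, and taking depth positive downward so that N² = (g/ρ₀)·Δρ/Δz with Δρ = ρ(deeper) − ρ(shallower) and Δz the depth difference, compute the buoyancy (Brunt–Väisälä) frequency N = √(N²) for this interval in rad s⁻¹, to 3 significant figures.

Δρ = 1028.747 − 1027.170 = 1.577 kg m⁻³ over Δz = 42 − 16 = 26 m.
N² = (9.8/1025) × (1.577/26) = 5.7991 × 10⁻⁴ s⁻².
N = √(5.7991 × 10⁻⁴) = 0.024081 rad s⁻¹ ≈ 0.0241 rad s⁻¹.

0.0241 rad s⁻¹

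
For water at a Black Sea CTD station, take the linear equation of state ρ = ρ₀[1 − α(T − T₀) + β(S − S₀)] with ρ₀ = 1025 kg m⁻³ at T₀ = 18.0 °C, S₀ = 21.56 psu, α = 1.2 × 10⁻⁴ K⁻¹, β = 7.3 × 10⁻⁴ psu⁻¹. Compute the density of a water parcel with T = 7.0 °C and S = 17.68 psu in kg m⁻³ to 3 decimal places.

T − T₀ = -11.0 K, S − S₀ = -3.88 psu.
Bracket = 1 − α·(-11.0) + β·(-3.88) = 1 + (-1.5124 × 10⁻³) = 0.9984876.
ρ = 1025 × 0.9984876 = 1023.450 kg m⁻³.

1023.450 kg m⁻³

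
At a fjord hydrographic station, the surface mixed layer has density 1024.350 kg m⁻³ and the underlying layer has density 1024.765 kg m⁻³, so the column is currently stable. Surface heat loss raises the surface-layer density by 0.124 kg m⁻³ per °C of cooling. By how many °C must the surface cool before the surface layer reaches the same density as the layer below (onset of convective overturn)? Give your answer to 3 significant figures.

3.35 °C

Density deficit of the surface layer: 1024.765 − 1024.350 = 0.415 kg m⁻³.
Required change = 0.415 / 0.124 = 3.35 °C.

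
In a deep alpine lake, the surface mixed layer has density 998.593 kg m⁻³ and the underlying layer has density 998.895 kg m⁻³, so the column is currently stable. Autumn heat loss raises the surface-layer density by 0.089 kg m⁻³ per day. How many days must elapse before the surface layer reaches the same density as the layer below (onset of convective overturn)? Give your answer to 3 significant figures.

3.39 days

Density deficit of the surface layer: 998.895 − 998.593 = 0.302 kg m⁻³.
Required change = 0.302 / 0.089 = 3.39 days.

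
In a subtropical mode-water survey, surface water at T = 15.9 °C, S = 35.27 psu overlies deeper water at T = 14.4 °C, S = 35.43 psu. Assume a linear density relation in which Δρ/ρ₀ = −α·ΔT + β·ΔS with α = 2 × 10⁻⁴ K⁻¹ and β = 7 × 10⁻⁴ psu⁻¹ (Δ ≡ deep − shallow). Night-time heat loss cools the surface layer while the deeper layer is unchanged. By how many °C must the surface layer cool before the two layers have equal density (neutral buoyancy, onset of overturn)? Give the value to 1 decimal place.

2.1 °C

Neutral buoyancy requires Δρ = 0, i.e. −α(T_deep − T_surf′) + β(S_deep − S_surf) = 0.
T_surf′ = T_deep − (β/α)·ΔS = 14.4 − (7 × 10⁻⁴/2 × 10⁻⁴)·(+0.16) = 13.840 °C.
Cooling required: 15.9 − (13.840) = 2.060 °C.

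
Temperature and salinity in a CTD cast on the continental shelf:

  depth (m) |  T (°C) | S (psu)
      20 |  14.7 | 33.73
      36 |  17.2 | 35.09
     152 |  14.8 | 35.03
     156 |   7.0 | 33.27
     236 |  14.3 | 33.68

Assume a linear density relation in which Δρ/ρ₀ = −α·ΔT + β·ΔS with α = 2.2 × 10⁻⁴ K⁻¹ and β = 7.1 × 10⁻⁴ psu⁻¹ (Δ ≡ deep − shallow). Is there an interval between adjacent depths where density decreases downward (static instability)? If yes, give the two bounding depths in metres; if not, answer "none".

Evaluate Δρ/ρ₀ = −αΔT + βΔS across each adjacent pair:
  20–36 m: −αΔT+βΔS = −(2.2 × 10⁻⁴)(+2.5)+(7.1 × 10⁻⁴)(+1.36) = 4.2 × 10⁻⁴ → stable
  36–152 m: −αΔT+βΔS = −(2.2 × 10⁻⁴)(-2.4)+(7.1 × 10⁻⁴)(-0.06) = 4.9 × 10⁻⁴ → stable
  152–156 m: −αΔT+βΔS = −(2.2 × 10⁻⁴)(-7.8)+(7.1 × 10⁻⁴)(-1.76) = 4.7 × 10⁻⁴ → stable
  156–236 m: −αΔT+βΔS = −(2.2 × 10⁻⁴)(+7.3)+(7.1 × 10⁻⁴)(+0.41) = -1.3 × 10⁻³ → UNSTABLE
The 156–236 m interval has Δρ < 0: lighter water underlies denser water.

156–236 m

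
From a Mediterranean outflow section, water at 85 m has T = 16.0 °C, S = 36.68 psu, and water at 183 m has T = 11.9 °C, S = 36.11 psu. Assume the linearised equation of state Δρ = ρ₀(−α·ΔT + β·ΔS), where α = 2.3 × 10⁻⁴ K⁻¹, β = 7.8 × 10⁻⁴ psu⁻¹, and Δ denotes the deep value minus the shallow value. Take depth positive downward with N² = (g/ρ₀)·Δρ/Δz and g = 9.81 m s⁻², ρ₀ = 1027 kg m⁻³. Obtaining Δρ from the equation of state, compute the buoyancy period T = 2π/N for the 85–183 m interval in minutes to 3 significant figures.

14.8 min

ΔT = -4.1 K, ΔS = -0.57 psu (deep − shallow).
Δρ/ρ₀ = −αΔT + βΔS = 9.43 × 10⁻⁴ − 4.446 × 10⁻⁴ = 4.984 × 10⁻⁴, so Δρ ≈ 0.5119 kg m⁻³.
N² = (g/ρ₀)·Δρ/Δz = g·(Δρ/ρ₀)/Δz = 9.81 × 4.984 × 10⁻⁴ / 98 = 4.9891 × 10⁻⁵ s⁻².
N = √(4.9891 × 10⁻⁵) = 7.0634 × 10⁻³ rad s⁻¹ → T = 2π/N = 889.54 s = 14.826 min ≈ 14.8 min.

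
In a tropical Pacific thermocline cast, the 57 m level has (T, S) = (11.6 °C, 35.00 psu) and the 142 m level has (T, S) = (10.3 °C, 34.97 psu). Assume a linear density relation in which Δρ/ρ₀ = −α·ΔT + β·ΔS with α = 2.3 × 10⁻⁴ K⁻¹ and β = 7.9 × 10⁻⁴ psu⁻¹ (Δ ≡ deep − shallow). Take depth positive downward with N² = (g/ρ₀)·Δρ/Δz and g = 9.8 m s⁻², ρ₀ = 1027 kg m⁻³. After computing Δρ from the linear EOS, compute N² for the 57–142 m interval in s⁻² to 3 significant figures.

3.17 × 10⁻⁵ s⁻²

ΔT = -1.3 K, ΔS = -0.03 psu (deep − shallow).
Δρ/ρ₀ = −αΔT + βΔS = 2.99 × 10⁻⁴ − 2.37 × 10⁻⁵ = 2.753 × 10⁻⁴, so Δρ ≈ 0.2827 kg m⁻³.
N² = (g/ρ₀)·Δρ/Δz = g·(Δρ/ρ₀)/Δz = 9.8 × 2.753 × 10⁻⁴ / 85 = 3.1740 × 10⁻⁵ s⁻² ≈ 3.17 × 10⁻⁵ s⁻².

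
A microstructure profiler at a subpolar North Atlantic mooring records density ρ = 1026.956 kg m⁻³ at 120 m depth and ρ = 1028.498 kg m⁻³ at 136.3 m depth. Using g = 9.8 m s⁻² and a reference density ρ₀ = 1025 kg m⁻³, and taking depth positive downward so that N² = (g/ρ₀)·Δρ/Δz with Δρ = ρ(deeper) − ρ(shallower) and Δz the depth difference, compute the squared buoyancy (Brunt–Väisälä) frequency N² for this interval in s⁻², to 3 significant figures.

9.04 × 10⁻⁴ s⁻²

Δρ = 1028.498 − 1026.956 = 1.542 kg m⁻³ over Δz = 136.3 − 120 = 16.3 m.
N² = (9.8/1025) × (1.542/16.3) = 9.0448 × 10⁻⁴ s⁻² ≈ 9.04 × 10⁻⁴ s⁻².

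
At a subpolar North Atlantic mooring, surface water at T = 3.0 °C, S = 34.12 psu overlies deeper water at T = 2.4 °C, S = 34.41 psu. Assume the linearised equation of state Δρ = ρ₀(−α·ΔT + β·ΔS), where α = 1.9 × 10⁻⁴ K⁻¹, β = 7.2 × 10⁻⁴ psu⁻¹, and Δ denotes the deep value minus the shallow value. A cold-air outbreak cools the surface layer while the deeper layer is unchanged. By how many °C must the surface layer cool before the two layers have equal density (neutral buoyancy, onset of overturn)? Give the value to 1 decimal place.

1.7 °C

Neutral buoyancy requires Δρ = 0, i.e. −α(T_deep − T_surf′) + β(S_deep − S_surf) = 0.
T_surf′ = T_deep − (β/α)·ΔS = 2.4 − (7.2 × 10⁻⁴/1.9 × 10⁻⁴)·(+0.29) = 1.301 °C.
Cooling required: 3.0 − (1.301) = 1.699 °C.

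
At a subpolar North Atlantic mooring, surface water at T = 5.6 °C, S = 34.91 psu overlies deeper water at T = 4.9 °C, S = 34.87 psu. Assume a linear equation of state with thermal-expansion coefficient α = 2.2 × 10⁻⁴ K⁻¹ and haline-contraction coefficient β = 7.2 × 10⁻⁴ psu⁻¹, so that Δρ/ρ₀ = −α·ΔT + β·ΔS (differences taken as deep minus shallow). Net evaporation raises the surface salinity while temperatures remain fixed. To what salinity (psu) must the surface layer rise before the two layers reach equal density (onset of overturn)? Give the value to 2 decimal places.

Neutral buoyancy requires −α(T_deep − T_surf) + β(S_deep − S_surf′) = 0.
S_surf′ = S_deep − (α/β)·ΔT = 34.87 − (2.2 × 10⁻⁴/7.2 × 10⁻⁴)·(-0.7) = 35.0839 psu.
Increase required: 35.0839 − 34.91 = 0.1739 psu.

35.08 psu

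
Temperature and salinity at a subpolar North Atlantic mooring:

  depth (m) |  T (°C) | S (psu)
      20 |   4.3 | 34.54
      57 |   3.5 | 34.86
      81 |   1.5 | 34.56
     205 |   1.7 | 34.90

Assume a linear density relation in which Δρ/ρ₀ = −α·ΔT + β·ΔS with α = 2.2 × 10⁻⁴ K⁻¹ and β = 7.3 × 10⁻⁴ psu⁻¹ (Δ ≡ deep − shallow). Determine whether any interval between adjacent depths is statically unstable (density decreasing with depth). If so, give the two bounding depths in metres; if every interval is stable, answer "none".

none

Evaluate Δρ/ρ₀ = −αΔT + βΔS across each adjacent pair:
  20–57 m: −αΔT+βΔS = −(2.2 × 10⁻⁴)(-0.8)+(7.3 × 10⁻⁴)(+0.32) = 4.1 × 10⁻⁴ → stable
  57–81 m: −αΔT+βΔS = −(2.2 × 10⁻⁴)(-2.0)+(7.3 × 10⁻⁴)(-0.30) = 2.2 × 10⁻⁴ → stable
  81–205 m: −αΔT+βΔS = −(2.2 × 10⁻⁴)(+0.2)+(7.3 × 10⁻⁴)(+0.34) = 2.0 × 10⁻⁴ → stable
Every interval has Δρ > 0: the column is stably stratified throughout.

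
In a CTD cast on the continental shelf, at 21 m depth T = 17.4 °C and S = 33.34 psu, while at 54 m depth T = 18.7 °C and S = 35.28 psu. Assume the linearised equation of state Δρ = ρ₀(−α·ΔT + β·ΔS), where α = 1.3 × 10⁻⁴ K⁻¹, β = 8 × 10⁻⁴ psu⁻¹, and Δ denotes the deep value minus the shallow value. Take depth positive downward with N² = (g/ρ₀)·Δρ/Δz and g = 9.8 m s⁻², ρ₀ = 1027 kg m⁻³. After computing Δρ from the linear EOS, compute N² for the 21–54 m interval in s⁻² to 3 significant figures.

4.11 × 10⁻⁴ s⁻²

ΔT = +1.3 K, ΔS = +1.94 psu (deep − shallow).
Δρ/ρ₀ = −αΔT + βΔS = -1.69 × 10⁻⁴ + 1.552 × 10⁻³ = 1.383 × 10⁻³, so Δρ ≈ 1.420 kg m⁻³.
N² = (g/ρ₀)·Δρ/Δz = g·(Δρ/ρ₀)/Δz = 9.8 × 1.383 × 10⁻³ / 33 = 4.1071 × 10⁻⁴ s⁻² ≈ 4.11 × 10⁻⁴ s⁻².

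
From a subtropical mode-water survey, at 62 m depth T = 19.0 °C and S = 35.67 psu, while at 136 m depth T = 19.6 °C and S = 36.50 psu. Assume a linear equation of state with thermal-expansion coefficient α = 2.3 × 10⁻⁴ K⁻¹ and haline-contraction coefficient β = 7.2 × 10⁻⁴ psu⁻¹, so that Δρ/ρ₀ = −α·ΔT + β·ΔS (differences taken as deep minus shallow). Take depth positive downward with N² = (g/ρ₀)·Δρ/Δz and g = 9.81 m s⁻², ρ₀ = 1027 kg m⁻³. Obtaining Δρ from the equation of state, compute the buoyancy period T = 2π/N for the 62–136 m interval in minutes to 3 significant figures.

13.4 min

ΔT = +0.6 K, ΔS = +0.83 psu (deep − shallow).
Δρ/ρ₀ = −αΔT + βΔS = -1.38 × 10⁻⁴ + 5.976 × 10⁻⁴ = 4.596 × 10⁻⁴, so Δρ ≈ 0.4720 kg m⁻³.
N² = (g/ρ₀)·Δρ/Δz = g·(Δρ/ρ₀)/Δz = 9.81 × 4.596 × 10⁻⁴ / 74 = 6.0928 × 10⁻⁵ s⁻².
N = √(6.0928 × 10⁻⁵) = 7.8056 × 10⁻³ rad s⁻¹ → T = 2π/N = 804.96 s = 13.416 min ≈ 13.4 min.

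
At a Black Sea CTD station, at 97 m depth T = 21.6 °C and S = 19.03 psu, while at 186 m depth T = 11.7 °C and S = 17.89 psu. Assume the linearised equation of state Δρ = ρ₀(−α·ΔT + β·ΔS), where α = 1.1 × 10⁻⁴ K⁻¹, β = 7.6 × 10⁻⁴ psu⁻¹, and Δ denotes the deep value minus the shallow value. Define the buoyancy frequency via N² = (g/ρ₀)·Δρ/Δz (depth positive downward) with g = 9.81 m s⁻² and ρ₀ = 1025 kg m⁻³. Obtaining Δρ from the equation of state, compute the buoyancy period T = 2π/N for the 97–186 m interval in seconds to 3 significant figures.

ΔT = -9.9 K, ΔS = -1.14 psu (deep − shallow).
Δρ/ρ₀ = −αΔT + βΔS = 1.089 × 10⁻³ − 8.664 × 10⁻⁴ = 2.226 × 10⁻⁴, so Δρ ≈ 0.2282 kg m⁻³.
N² = (g/ρ₀)·Δρ/Δz = g·(Δρ/ρ₀)/Δz = 9.81 × 2.226 × 10⁻⁴ / 89 = 2.4536 × 10⁻⁵ s⁻².
N = √(2.4536 × 10⁻⁵) = 4.9534 × 10⁻³ rad s⁻¹ → T = 2π/N = 1.2685 × 10³ s ≈ 1.27 × 10³ s.

1.27 × 10³ s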